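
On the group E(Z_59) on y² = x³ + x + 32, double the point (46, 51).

(20, 38)

tangent at (46, 51): λ = (3·46² + 1)/(2·51) ≡ 36/43. 43⁻¹ ≡ 11 (mod 59), so λ ≡ 36·11 ≡ 42.
  x = λ² - 46 - 46 = 1764 - 92 ≡ 20; y = λ·(46 - 20) - 51 ≡ 38. → (20, 38)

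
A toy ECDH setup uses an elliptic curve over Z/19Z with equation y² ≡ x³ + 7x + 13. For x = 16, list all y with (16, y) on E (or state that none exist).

x³ + 7x + 13 = 4221 ≡ 3 (mod 19).
3 is a non-residue mod 19; no y exists.

none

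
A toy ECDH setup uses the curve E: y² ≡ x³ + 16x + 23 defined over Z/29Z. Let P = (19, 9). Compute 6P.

Repeated addition: build up to 6P.
2P: tangent at (19, 9): λ = (3·19² + 16)/(2·9) ≡ 26/18. 18⁻¹ ≡ 21 (mod 29) since 18·21 = 378 ≡ 1, so λ ≡ 26·21 ≡ 24.
  x = λ² - 19 - 19 = 576 - 38 ≡ 16; y = λ·(19 - 16) - 9 ≡ 5. → (16, 5)
3P: (16, 5) + (19, 9). λ = (9 - 5)/(19 - 16) ≡ 4/3 mod 29. 3⁻¹ ≡ 10 (mod 29) since 3·10 = 30 ≡ 1, so λ ≡ 11.
  x = λ² - 16 - 19 = 121 - 35 ≡ 28; y = λ·(16 - 28) - 5 ≡ 8. → (28, 8)
4P: (28, 8) + (19, 9). λ = (9 - 8)/(19 - 28) ≡ 1/20 mod 29. 20⁻¹ ≡ 16 (mod 29) since 20·16 = 320 ≡ 1, so λ ≡ 16.
  x = λ² - 28 - 19 = 256 - 47 ≡ 6; y = λ·(28 - 6) - 8 ≡ 25. → (6, 25)
5P: (6, 25) + (19, 9). λ = (9 - 25)/(19 - 6) ≡ 13/13 mod 29. 13⁻¹ ≡ 9 (mod 29), so λ ≡ 1.
  x = λ² - 6 - 19 = 1 - 25 ≡ 5; y = λ·(6 - 5) - 25 ≡ 5. → (5, 5)
6P: (5, 5) + (19, 9). λ = (9 - 5)/(19 - 5) ≡ 4/14 mod 29. 14⁻¹ ≡ 27 (mod 29) since 14·27 = 378 ≡ 1, so λ ≡ 21.
  x = λ² - 5 - 19 = 441 - 24 ≡ 11; y = λ·(5 - 11) - 5 ≡ 14. → (11, 14)

(11, 14)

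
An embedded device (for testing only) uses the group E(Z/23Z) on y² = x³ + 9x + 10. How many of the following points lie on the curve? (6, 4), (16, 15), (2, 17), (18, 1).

3

(6, 4): 4² ≡ 16, rhs ≡ 4 → off.
(16, 15): 15² ≡ 18, rhs ≡ 18 → on.
(2, 17): 17² ≡ 13, rhs ≡ 13 → on.
(18, 1): 1² ≡ 1, rhs ≡ 1 → on.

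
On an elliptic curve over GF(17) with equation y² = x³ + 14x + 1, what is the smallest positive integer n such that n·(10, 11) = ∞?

2P: tangent at (10, 11): λ = (3·10² + 14)/(2·11) ≡ 8/5. 5⁻¹ ≡ 7 (mod 17), so λ ≡ 8·7 ≡ 5.
  x = λ² - 10 - 10 = 25 - 20 ≡ 5; y = λ·(10 - 5) - 11 ≡ 14. → (5, 14)
3P: (5, 14) + (10, 11). λ = (11 - 14)/(10 - 5) ≡ 14/5 mod 17. 5⁻¹ ≡ 7 (mod 17), so λ ≡ 13.
  x = λ² - 5 - 10 = 169 - 15 ≡ 1; y = λ·(5 - 1) - 14 ≡ 4. → (1, 4)
4P: (1, 4) + (10, 11). λ = (11 - 4)/(10 - 1) ≡ 7/9 mod 17. 9⁻¹ ≡ 2 (mod 17), so λ ≡ 14.
  x = λ² - 1 - 10 = 196 - 11 ≡ 15; y = λ·(1 - 15) - 4 ≡ 4. → (15, 4)
5P: (15, 4) + (10, 11). λ = (11 - 4)/(10 - 15) ≡ 7/12 mod 17. 12⁻¹ ≡ 10 (mod 17), so λ ≡ 2.
  x = λ² - 15 - 10 = 4 - 25 ≡ 13; y = λ·(15 - 13) - 4 ≡ 0. → (13, 0)
6P: (13, 0) + (10, 11). λ = (11 - 0)/(10 - 13) ≡ 11/14 mod 17. 14⁻¹ ≡ 11 (mod 17), so λ ≡ 2.
  x = λ² - 13 - 10 = 4 - 23 ≡ 15; y = λ·(13 - 15) - 0 ≡ 13. → (15, 13)
7P: (15, 13) + (10, 11). λ = (11 - 13)/(10 - 15) ≡ 15/12 mod 17. 12⁻¹ ≡ 10 (mod 17), so λ ≡ 14.
  x = λ² - 15 - 10 = 196 - 25 ≡ 1; y = λ·(15 - 1) - 13 ≡ 13. → (1, 13)
8P: (1, 13) + (10, 11). λ = (11 - 13)/(10 - 1) ≡ 15/9 mod 17. 9⁻¹ ≡ 2 (mod 17), so λ ≡ 13.
  x = λ² - 1 - 10 = 169 - 11 ≡ 5; y = λ·(1 - 5) - 13 ≡ 3. → (5, 3)
9P: (5, 3) + (10, 11). λ = (11 - 3)/(10 - 5) ≡ 8/5 mod 17. 5⁻¹ ≡ 7 (mod 17), so λ ≡ 5.
  x = λ² - 5 - 10 = 25 - 15 ≡ 10; y = λ·(5 - 10) - 3 ≡ 6. → (10, 6)
10P: (10, 6) + (10, 11): same x and y₁ ≡ -y₂, so the sum is ∞.
10P = ∞, so the order is 10.

10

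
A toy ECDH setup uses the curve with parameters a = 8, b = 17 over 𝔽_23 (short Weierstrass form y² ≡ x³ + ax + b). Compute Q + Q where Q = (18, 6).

tangent at (18, 6): λ = (3·18² + 8)/(2·6) ≡ 14/12. 12⁻¹ ≡ 2 (mod 23) since 12·2 = 24 ≡ 1, so λ ≡ 14·2 ≡ 5.
  x = λ² - 18 - 18 = 25 - 36 ≡ 12; y = λ·(18 - 12) - 6 ≡ 1. → (12, 1)

(12, 1)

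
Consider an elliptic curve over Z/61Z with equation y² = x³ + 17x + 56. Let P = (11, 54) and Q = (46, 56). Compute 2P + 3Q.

First 2P:
Repeated addition: build up to 2P.
2P: tangent at (11, 54): λ = (3·11² + 17)/(2·54) ≡ 14/47. 47⁻¹ ≡ 13 (mod 61), so λ ≡ 14·13 ≡ 60.
  x = λ² - 11 - 11 = 3600 - 22 ≡ 40; y = λ·(11 - 40) - 54 ≡ 36. → (40, 36)
2P = (40, 36).
Next 3Q:
Repeated addition: build up to 3Q.
2Q: tangent at (46, 56): λ = (3·46² + 17)/(2·56) ≡ 21/51. 51⁻¹ ≡ 6 (mod 61), so λ ≡ 21·6 ≡ 4.
  x = λ² - 46 - 46 = 16 - 92 ≡ 46; y = λ·(46 - 46) - 56 ≡ 5. → (46, 5)
3Q: (46, 5) + (46, 56): same x and y₁ ≡ -y₂, so the sum is ∞.
3Q = ∞.
Finally 2P + 3Q:
(40, 36) + ∞ = (40, 36) (identity).

(40, 36)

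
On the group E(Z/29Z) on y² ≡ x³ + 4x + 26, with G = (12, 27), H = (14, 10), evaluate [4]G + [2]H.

First 4G:
Double-and-add on 4 = (100)₂. Start with G = (12, 27) for the leading 1-bit.
double: tangent at (12, 27): λ = (3·12² + 4)/(2·27) ≡ 1/25. 25⁻¹ ≡ 7 (mod 29), so λ ≡ 1·7 ≡ 7.
  x = λ² - 12 - 12 = 49 - 24 ≡ 25; y = λ·(12 - 25) - 27 ≡ 27. → (25, 27)
double: tangent at (25, 27): λ = (3·25² + 4)/(2·27) ≡ 23/25. 25⁻¹ ≡ 7 (mod 29) since 25·7 = 175 ≡ 1, so λ ≡ 23·7 ≡ 16.
  x = λ² - 25 - 25 = 256 - 50 ≡ 3; y = λ·(25 - 3) - 27 ≡ 6. → (3, 6)
4G = (3, 6).
Next 2H:
Repeated addition: build up to 2H.
2H: tangent at (14, 10): λ = (3·14² + 4)/(2·10) ≡ 12/20. 20⁻¹ ≡ 16 (mod 29) since 20·16 = 320 ≡ 1, so λ ≡ 12·16 ≡ 18.
  x = λ² - 14 - 14 = 324 - 28 ≡ 6; y = λ·(14 - 6) - 10 ≡ 18. → (6, 18)
2H = (6, 18).
Finally 4G + 2H:
(3, 6) + (6, 18). λ = (18 - 6)/(6 - 3) ≡ 12/3 mod 29. 3⁻¹ ≡ 10 (mod 29), so λ ≡ 4.
  x = λ² - 3 - 6 = 16 - 9 ≡ 7; y = λ·(3 - 7) - 6 ≡ 7. → (7, 7)

(7, 7)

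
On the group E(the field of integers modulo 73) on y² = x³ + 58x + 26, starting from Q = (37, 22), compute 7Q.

(6, 58)

Repeated addition: build up to 7Q.
2Q: tangent at (37, 22): λ = (3·37² + 58)/(2·22) ≡ 4/44. 44⁻¹ ≡ 5 (mod 73), so λ ≡ 4·5 ≡ 20.
  x = λ² - 37 - 37 = 400 - 74 ≡ 34; y = λ·(37 - 34) - 22 ≡ 38. → (34, 38)
3Q: (34, 38) + (37, 22). λ = (22 - 38)/(37 - 34) ≡ 57/3 mod 73. 3⁻¹ ≡ 49 (mod 73), so λ ≡ 19.
  x = λ² - 34 - 37 = 361 - 71 ≡ 71; y = λ·(34 - 71) - 38 ≡ 62. → (71, 62)
4Q: (71, 62) + (37, 22). λ = (22 - 62)/(37 - 71) ≡ 33/39 mod 73. 39⁻¹ ≡ 15 (mod 73) since 39·15 = 585 ≡ 1, so λ ≡ 57.
  x = λ² - 71 - 37 = 3249 - 108 ≡ 2; y = λ·(71 - 2) - 62 ≡ 2. → (2, 2)
5Q: (2, 2) + (37, 22). λ = (22 - 2)/(37 - 2) ≡ 20/35 mod 73. 35⁻¹ ≡ 48 (mod 73), so λ ≡ 11.
  x = λ² - 2 - 37 = 121 - 39 ≡ 9; y = λ·(2 - 9) - 2 ≡ 67. → (9, 67)
6Q: (9, 67) + (37, 22). λ = (22 - 67)/(37 - 9) ≡ 28/28 mod 73. 28⁻¹ ≡ 60 (mod 73), so λ ≡ 1.
  x = λ² - 9 - 37 = 1 - 46 ≡ 28; y = λ·(9 - 28) - 67 ≡ 60. → (28, 60)
7Q: (28, 60) + (37, 22). λ = (22 - 60)/(37 - 28) ≡ 35/9 mod 73. 9⁻¹ ≡ 65 (mod 73), so λ ≡ 12.
  x = λ² - 28 - 37 = 144 - 65 ≡ 6; y = λ·(28 - 6) - 60 ≡ 58. → (6, 58)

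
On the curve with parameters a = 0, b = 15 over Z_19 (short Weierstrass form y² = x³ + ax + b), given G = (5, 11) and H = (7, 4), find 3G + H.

First 3G:
Repeated addition: build up to 3G.
2G: tangent at (5, 11): λ = (3·5² + 0)/(2·11) ≡ 18/3. 3⁻¹ ≡ 13 (mod 19), so λ ≡ 18·13 ≡ 6.
  x = λ² - 5 - 5 = 36 - 10 ≡ 7; y = λ·(5 - 7) - 11 ≡ 15. → (7, 15)
3G: (7, 15) + (5, 11). λ = (11 - 15)/(5 - 7) ≡ 15/17 mod 19. 17⁻¹ ≡ 9 (mod 19) since 17·9 = 153 ≡ 1, so λ ≡ 2.
  x = λ² - 7 - 5 = 4 - 12 ≡ 11; y = λ·(7 - 11) - 15 ≡ 15. → (11, 15)
3G = (11, 15).
Finally 3G + H:
(11, 15) + (7, 4). λ = (4 - 15)/(7 - 11) ≡ 8/15 mod 19. 15⁻¹ ≡ 14 (mod 19) since 15·14 = 210 ≡ 1, so λ ≡ 17.
  x = λ² - 11 - 7 = 289 - 18 ≡ 5; y = λ·(11 - 5) - 15 ≡ 11. → (5, 11)

(5, 11)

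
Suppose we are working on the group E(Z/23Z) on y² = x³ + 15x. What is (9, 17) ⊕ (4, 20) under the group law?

(3, 7)

(9, 17) + (4, 20). λ = (20 - 17)/(4 - 9) ≡ 3/18 mod 23. 18⁻¹ ≡ 9 (mod 23) since 18·9 = 162 ≡ 1, so λ ≡ 4.
  x = λ² - 9 - 4 = 16 - 13 ≡ 3; y = λ·(9 - 3) - 17 ≡ 7. → (3, 7)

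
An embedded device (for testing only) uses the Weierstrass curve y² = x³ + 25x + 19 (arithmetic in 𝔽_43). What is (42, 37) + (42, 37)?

(17, 5)

tangent at (42, 37): λ = (3·42² + 25)/(2·37) ≡ 28/31. 31⁻¹ ≡ 25 (mod 43) since 31·25 = 775 ≡ 1, so λ ≡ 28·25 ≡ 12.
  x = λ² - 42 - 42 = 144 - 84 ≡ 17; y = λ·(42 - 17) - 37 ≡ 5. → (17, 5)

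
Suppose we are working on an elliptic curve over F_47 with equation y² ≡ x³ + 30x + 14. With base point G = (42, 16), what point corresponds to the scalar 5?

(13, 43)

Repeated addition: build up to 5G.
2G: tangent at (42, 16): λ = (3·42² + 30)/(2·16) ≡ 11/32. 32⁻¹ ≡ 25 (mod 47) since 32·25 = 800 ≡ 1, so λ ≡ 11·25 ≡ 40.
  x = λ² - 42 - 42 = 1600 - 84 ≡ 12; y = λ·(42 - 12) - 16 ≡ 9. → (12, 9)
3G: (12, 9) + (42, 16). λ = (16 - 9)/(42 - 12) ≡ 7/30 mod 47. 30⁻¹ ≡ 11 (mod 47), so λ ≡ 30.
  x = λ² - 12 - 42 = 900 - 54 ≡ 0; y = λ·(12 - 0) - 9 ≡ 22. → (0, 22)
4G: (0, 22) + (42, 16). λ = (16 - 22)/(42 - 0) ≡ 41/42 mod 47. 42⁻¹ ≡ 28 (mod 47), so λ ≡ 20.
  x = λ² - 0 - 42 = 400 - 42 ≡ 29; y = λ·(0 - 29) - 22 ≡ 9. → (29, 9)
5G: (29, 9) + (42, 16). λ = (16 - 9)/(42 - 29) ≡ 7/13 mod 47. 13⁻¹ ≡ 29 (mod 47) since 13·29 = 377 ≡ 1, so λ ≡ 15.
  x = λ² - 29 - 42 = 225 - 71 ≡ 13; y = λ·(29 - 13) - 9 ≡ 43. → (13, 43)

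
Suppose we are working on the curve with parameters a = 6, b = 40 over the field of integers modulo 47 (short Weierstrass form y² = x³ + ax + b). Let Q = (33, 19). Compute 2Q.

(13, 24)

tangent at (33, 19): λ = (3·33² + 6)/(2·19) ≡ 30/38. 38⁻¹ ≡ 26 (mod 47), so λ ≡ 30·26 ≡ 28.
  x = λ² - 33 - 33 = 784 - 66 ≡ 13; y = λ·(33 - 13) - 19 ≡ 24. → (13, 24)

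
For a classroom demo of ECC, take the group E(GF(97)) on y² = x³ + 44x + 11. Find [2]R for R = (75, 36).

(47, 50)

tangent at (75, 36): λ = (3·75² + 44)/(2·36) ≡ 41/72. 72⁻¹ ≡ 31 (mod 97) since 72·31 = 2232 ≡ 1, so λ ≡ 41·31 ≡ 10.
  x = λ² - 75 - 75 = 100 - 150 ≡ 47; y = λ·(75 - 47) - 36 ≡ 50. → (47, 50)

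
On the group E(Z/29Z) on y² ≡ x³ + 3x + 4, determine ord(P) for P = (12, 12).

2P: tangent at (12, 12): λ = (3·12² + 3)/(2·12) ≡ 0/24. 24⁻¹ ≡ 23 (mod 29) since 24·23 = 552 ≡ 1, so λ ≡ 0·23 ≡ 0.
  x = λ² - 12 - 12 = 0 - 24 ≡ 5; y = λ·(12 - 5) - 12 ≡ 17. → (5, 17)
3P: (5, 17) + (12, 12). λ = (12 - 17)/(12 - 5) ≡ 24/7 mod 29. 7⁻¹ ≡ 25 (mod 29), so λ ≡ 20.
  x = λ² - 5 - 12 = 400 - 17 ≡ 6; y = λ·(5 - 6) - 17 ≡ 21. → (6, 21)
4P: (6, 21) + (12, 12). λ = (12 - 21)/(12 - 6) ≡ 20/6 mod 29. 6⁻¹ ≡ 5 (mod 29), so λ ≡ 13.
  x = λ² - 6 - 12 = 169 - 18 ≡ 6; y = λ·(6 - 6) - 21 ≡ 8. → (6, 8)
5P: (6, 8) + (12, 12). λ = (12 - 8)/(12 - 6) ≡ 4/6 mod 29. 6⁻¹ ≡ 5 (mod 29), so λ ≡ 20.
  x = λ² - 6 - 12 = 400 - 18 ≡ 5; y = λ·(6 - 5) - 8 ≡ 12. → (5, 12)
6P: (5, 12) + (12, 12). λ = (12 - 12)/(12 - 5) ≡ 0/7 mod 29. 7⁻¹ ≡ 25 (mod 29), so λ ≡ 0.
  x = λ² - 5 - 12 = 0 - 17 ≡ 12; y = λ·(5 - 12) - 12 ≡ 17. → (12, 17)
7P: (12, 17) + (12, 12): same x and y₁ ≡ -y₂, so the sum is the point at infinity.
7P = the point at infinity, so the order is 7.

7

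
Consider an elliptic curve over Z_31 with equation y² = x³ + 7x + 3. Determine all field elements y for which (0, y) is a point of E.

none

x³ + 7x + 3 = 3 ≡ 3 (mod 31).
3 is a non-residue mod 31; no y exists.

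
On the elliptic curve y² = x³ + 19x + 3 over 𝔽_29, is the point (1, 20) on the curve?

yes

y² = 20² ≡ 23; x³ + 19x + 3 = 23 ≡ 23 (mod 29). 23 = 23.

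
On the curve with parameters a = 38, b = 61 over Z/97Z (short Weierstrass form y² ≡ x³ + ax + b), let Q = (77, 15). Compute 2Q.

(56, 95)

tangent at (77, 15): λ = (3·77² + 38)/(2·15) ≡ 74/30. 30⁻¹ ≡ 55 (mod 97), so λ ≡ 74·55 ≡ 93.
  x = λ² - 77 - 77 = 8649 - 154 ≡ 56; y = λ·(77 - 56) - 15 ≡ 95. → (56, 95)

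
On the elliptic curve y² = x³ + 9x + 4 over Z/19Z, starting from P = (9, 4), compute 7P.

Repeated addition: build up to 7P.
2P: tangent at (9, 4): λ = (3·9² + 9)/(2·4) ≡ 5/8. 8⁻¹ ≡ 12 (mod 19) since 8·12 = 96 ≡ 1, so λ ≡ 5·12 ≡ 3.
  x = λ² - 9 - 9 = 9 - 18 ≡ 10; y = λ·(9 - 10) - 4 ≡ 12. → (10, 12)
3P: (10, 12) + (9, 4). λ = (4 - 12)/(9 - 10) ≡ 11/18 mod 19. 18⁻¹ ≡ 18 (mod 19), so λ ≡ 8.
  x = λ² - 10 - 9 = 64 - 19 ≡ 7; y = λ·(10 - 7) - 12 ≡ 12. → (7, 12)
4P: (7, 12) + (9, 4). λ = (4 - 12)/(9 - 7) ≡ 11/2 mod 19. 2⁻¹ ≡ 10 (mod 19), so λ ≡ 15.
  x = λ² - 7 - 9 = 225 - 16 ≡ 0; y = λ·(7 - 0) - 12 ≡ 17. → (0, 17)
5P: (0, 17) + (9, 4). λ = (4 - 17)/(9 - 0) ≡ 6/9 mod 19. 9⁻¹ ≡ 17 (mod 19), so λ ≡ 7.
  x = λ² - 0 - 9 = 49 - 9 ≡ 2; y = λ·(0 - 2) - 17 ≡ 7. → (2, 7)
6P: (2, 7) + (9, 4). λ = (4 - 7)/(9 - 2) ≡ 16/7 mod 19. 7⁻¹ ≡ 11 (mod 19) since 7·11 = 77 ≡ 1, so λ ≡ 5.
  x = λ² - 2 - 9 = 25 - 11 ≡ 14; y = λ·(2 - 14) - 7 ≡ 9. → (14, 9)
7P: (14, 9) + (9, 4). λ = (4 - 9)/(9 - 14) ≡ 14/14 mod 19. 14⁻¹ ≡ 15 (mod 19) since 14·15 = 210 ≡ 1, so λ ≡ 1.
  x = λ² - 14 - 9 = 1 - 23 ≡ 16; y = λ·(14 - 16) - 9 ≡ 8. → (16, 8)

(16, 8)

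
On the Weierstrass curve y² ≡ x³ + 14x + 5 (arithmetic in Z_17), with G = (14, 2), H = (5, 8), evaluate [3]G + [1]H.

(7, 15)

First 3G:
Repeated addition: build up to 3G.
2G: tangent at (14, 2): λ = (3·14² + 14)/(2·2) ≡ 7/4. 4⁻¹ ≡ 13 (mod 17) since 4·13 = 52 ≡ 1, so λ ≡ 7·13 ≡ 6.
  x = λ² - 14 - 14 = 36 - 28 ≡ 8; y = λ·(14 - 8) - 2 ≡ 0. → (8, 0)
3G: (8, 0) + (14, 2). λ = (2 - 0)/(14 - 8) ≡ 2/6 mod 17. 6⁻¹ ≡ 3 (mod 17), so λ ≡ 6.
  x = λ² - 8 - 14 = 36 - 22 ≡ 14; y = λ·(8 - 14) - 0 ≡ 15. → (14, 15)
3G = (14, 15).
Finally 3G + H:
(14, 15) + (5, 8). λ = (8 - 15)/(5 - 14) ≡ 10/8 mod 17. 8⁻¹ ≡ 15 (mod 17) since 8·15 = 120 ≡ 1, so λ ≡ 14.
  x = λ² - 14 - 5 = 196 - 19 ≡ 7; y = λ·(14 - 7) - 15 ≡ 15. → (7, 15)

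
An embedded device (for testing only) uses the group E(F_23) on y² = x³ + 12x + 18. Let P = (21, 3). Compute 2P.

tangent at (21, 3): λ = (3·21² + 12)/(2·3) ≡ 1/6. 6⁻¹ ≡ 4 (mod 23) since 6·4 = 24 ≡ 1, so λ ≡ 1·4 ≡ 4.
  x = λ² - 21 - 21 = 16 - 42 ≡ 20; y = λ·(21 - 20) - 3 ≡ 1. → (20, 1)

(20, 1)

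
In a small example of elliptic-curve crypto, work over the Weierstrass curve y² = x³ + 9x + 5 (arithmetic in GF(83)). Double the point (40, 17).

tangent at (40, 17): λ = (3·40² + 9)/(2·17) ≡ 78/34. 34⁻¹ ≡ 22 (mod 83) since 34·22 = 748 ≡ 1, so λ ≡ 78·22 ≡ 56.
  x = λ² - 40 - 40 = 3136 - 80 ≡ 68; y = λ·(40 - 68) - 17 ≡ 75. → (68, 75)

(68, 75)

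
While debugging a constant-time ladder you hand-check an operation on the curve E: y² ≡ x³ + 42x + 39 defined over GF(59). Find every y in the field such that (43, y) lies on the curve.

none

x³ + 42x + 39 = 81352 ≡ 50 (mod 59).
50 is a non-residue mod 59; no y exists.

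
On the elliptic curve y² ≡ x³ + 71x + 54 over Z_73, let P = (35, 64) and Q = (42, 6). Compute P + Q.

(35, 64) + (42, 6). λ = (6 - 64)/(42 - 35) ≡ 15/7 mod 73. 7⁻¹ ≡ 21 (mod 73), so λ ≡ 23.
  x = λ² - 35 - 42 = 529 - 77 ≡ 14; y = λ·(35 - 14) - 64 ≡ 54. → (14, 54)

(14, 54)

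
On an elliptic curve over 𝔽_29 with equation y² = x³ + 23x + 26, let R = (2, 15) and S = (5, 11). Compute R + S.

(27, 28)

(2, 15) + (5, 11). λ = (11 - 15)/(5 - 2) ≡ 25/3 mod 29. 3⁻¹ ≡ 10 (mod 29), so λ ≡ 18.
  x = λ² - 2 - 5 = 324 - 7 ≡ 27; y = λ·(2 - 27) - 15 ≡ 28. → (27, 28)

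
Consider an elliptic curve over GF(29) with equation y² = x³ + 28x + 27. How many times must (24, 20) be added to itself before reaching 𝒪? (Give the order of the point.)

5

2P: tangent at (24, 20): λ = (3·24² + 28)/(2·20) ≡ 16/11. 11⁻¹ ≡ 8 (mod 29) since 11·8 = 88 ≡ 1, so λ ≡ 16·8 ≡ 12.
  x = λ² - 24 - 24 = 144 - 48 ≡ 9; y = λ·(24 - 9) - 20 ≡ 15. → (9, 15)
3P: (9, 15) + (24, 20). λ = (20 - 15)/(24 - 9) ≡ 5/15 mod 29. 15⁻¹ ≡ 2 (mod 29) since 15·2 = 30 ≡ 1, so λ ≡ 10.
  x = λ² - 9 - 24 = 100 - 33 ≡ 9; y = λ·(9 - 9) - 15 ≡ 14. → (9, 14)
4P: (9, 14) + (24, 20). λ = (20 - 14)/(24 - 9) ≡ 6/15 mod 29. 15⁻¹ ≡ 2 (mod 29), so λ ≡ 12.
  x = λ² - 9 - 24 = 144 - 33 ≡ 24; y = λ·(9 - 24) - 14 ≡ 9. → (24, 9)
5P: (24, 9) + (24, 20): same x and y₁ ≡ -y₂, so the sum is 𝒪.
5P = 𝒪, so the order is 5.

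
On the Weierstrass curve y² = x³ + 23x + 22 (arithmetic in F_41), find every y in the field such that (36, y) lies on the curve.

none

x³ + 23x + 22 = 47506 ≡ 28 (mod 41).
28 is a non-residue mod 41; no y exists.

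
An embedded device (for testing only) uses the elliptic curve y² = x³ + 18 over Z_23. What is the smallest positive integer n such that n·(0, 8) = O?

3

2P: tangent at (0, 8): λ = (3·0² + 0)/(2·8) ≡ 0/16. 16⁻¹ ≡ 13 (mod 23) since 16·13 = 208 ≡ 1, so λ ≡ 0·13 ≡ 0.
  x = λ² - 0 - 0 = 0 - 0 ≡ 0; y = λ·(0 - 0) - 8 ≡ 15. → (0, 15)
3P: (0, 15) + (0, 8): same x and y₁ ≡ -y₂, so the sum is O.
3P = O, so the order is 3.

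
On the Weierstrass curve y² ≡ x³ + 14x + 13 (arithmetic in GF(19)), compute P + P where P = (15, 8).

(15, 11)

tangent at (15, 8): λ = (3·15² + 14)/(2·8) ≡ 5/16. 16⁻¹ ≡ 6 (mod 19), so λ ≡ 5·6 ≡ 11.
  x = λ² - 15 - 15 = 121 - 30 ≡ 15; y = λ·(15 - 15) - 8 ≡ 11. → (15, 11)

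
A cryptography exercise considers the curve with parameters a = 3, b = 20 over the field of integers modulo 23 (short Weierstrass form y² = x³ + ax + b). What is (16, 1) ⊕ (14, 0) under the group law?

(16, 1) + (14, 0). λ = (0 - 1)/(14 - 16) ≡ 22/21 mod 23. 21⁻¹ ≡ 11 (mod 23), so λ ≡ 12.
  x = λ² - 16 - 14 = 144 - 30 ≡ 22; y = λ·(16 - 22) - 1 ≡ 19. → (22, 19)

(22, 19)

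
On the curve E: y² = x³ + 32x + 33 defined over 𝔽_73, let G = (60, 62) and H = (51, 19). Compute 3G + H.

First 3G:
Repeated addition: build up to 3G.
2G: tangent at (60, 62): λ = (3·60² + 32)/(2·62) ≡ 28/51. 51⁻¹ ≡ 63 (mod 73), so λ ≡ 28·63 ≡ 12.
  x = λ² - 60 - 60 = 144 - 120 ≡ 24; y = λ·(60 - 24) - 62 ≡ 5. → (24, 5)
3G: (24, 5) + (60, 62). λ = (62 - 5)/(60 - 24) ≡ 57/36 mod 73. 36⁻¹ ≡ 71 (mod 73), so λ ≡ 32.
  x = λ² - 24 - 60 = 1024 - 84 ≡ 64; y = λ·(24 - 64) - 5 ≡ 29. → (64, 29)
3G = (64, 29).
Finally 3G + H:
(64, 29) + (51, 19). λ = (19 - 29)/(51 - 64) ≡ 63/60 mod 73. 60⁻¹ ≡ 28 (mod 73) since 60·28 = 1680 ≡ 1, so λ ≡ 12.
  x = λ² - 64 - 51 = 144 - 115 ≡ 29; y = λ·(64 - 29) - 29 ≡ 26. → (29, 26)

(29, 26)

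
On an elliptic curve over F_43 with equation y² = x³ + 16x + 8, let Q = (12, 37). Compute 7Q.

Double-and-add on 7 = (111)₂. Start with Q = (12, 37) for the leading 1-bit.
double: tangent at (12, 37): λ = (3·12² + 16)/(2·37) ≡ 18/31. 31⁻¹ ≡ 25 (mod 43), so λ ≡ 18·25 ≡ 20.
  x = λ² - 12 - 12 = 400 - 24 ≡ 32; y = λ·(12 - 32) - 37 ≡ 36. → (32, 36)
add Q: (32, 36) + (12, 37). λ = (37 - 36)/(12 - 32) ≡ 1/23 mod 43. 23⁻¹ ≡ 15 (mod 43) since 23·15 = 345 ≡ 1, so λ ≡ 15.
  x = λ² - 32 - 12 = 225 - 44 ≡ 9; y = λ·(32 - 9) - 36 ≡ 8. → (9, 8)
double: tangent at (9, 8): λ = (3·9² + 16)/(2·8) ≡ 1/16. 16⁻¹ ≡ 35 (mod 43), so λ ≡ 1·35 ≡ 35.
  x = λ² - 9 - 9 = 1225 - 18 ≡ 3; y = λ·(9 - 3) - 8 ≡ 30. → (3, 30)
add Q: (3, 30) + (12, 37). λ = (37 - 30)/(12 - 3) ≡ 7/9 mod 43. 9⁻¹ ≡ 24 (mod 43) since 9·24 = 216 ≡ 1, so λ ≡ 39.
  x = λ² - 3 - 12 = 1521 - 15 ≡ 1; y = λ·(3 - 1) - 30 ≡ 5. → (1, 5)

(1, 5)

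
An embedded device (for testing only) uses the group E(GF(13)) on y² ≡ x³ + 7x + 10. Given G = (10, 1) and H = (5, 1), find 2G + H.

First 2G:
Repeated addition: build up to 2G.
2G: tangent at (10, 1): λ = (3·10² + 7)/(2·1) ≡ 8/2. 2⁻¹ ≡ 7 (mod 13), so λ ≡ 8·7 ≡ 4.
  x = λ² - 10 - 10 = 16 - 20 ≡ 9; y = λ·(10 - 9) - 1 ≡ 3. → (9, 3)
2G = (9, 3).
Finally 2G + H:
(9, 3) + (5, 1). λ = (1 - 3)/(5 - 9) ≡ 11/9 mod 13. 9⁻¹ ≡ 3 (mod 13), so λ ≡ 7.
  x = λ² - 9 - 5 = 49 - 14 ≡ 9; y = λ·(9 - 9) - 3 ≡ 10. → (9, 10)

(9, 10)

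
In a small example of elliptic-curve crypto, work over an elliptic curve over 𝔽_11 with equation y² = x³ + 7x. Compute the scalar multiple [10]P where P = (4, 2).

Double-and-add on 10 = (1010)₂. Start with P = (4, 2) for the leading 1-bit.
double: tangent at (4, 2): λ = (3·4² + 7)/(2·2) ≡ 0/4. 4⁻¹ ≡ 3 (mod 11) since 4·3 = 12 ≡ 1, so λ ≡ 0·3 ≡ 0.
  x = λ² - 4 - 4 = 0 - 8 ≡ 3; y = λ·(4 - 3) - 2 ≡ 9. → (3, 9)
double: tangent at (3, 9): λ = (3·3² + 7)/(2·9) ≡ 1/7. 7⁻¹ ≡ 8 (mod 11), so λ ≡ 1·8 ≡ 8.
  x = λ² - 3 - 3 = 64 - 6 ≡ 3; y = λ·(3 - 3) - 9 ≡ 2. → (3, 2)
add P: (3, 2) + (4, 2). λ = (2 - 2)/(4 - 3) ≡ 0/1 mod 11. 1⁻¹ ≡ 1 (mod 11) since 1·1 = 1 ≡ 1, so λ ≡ 0.
  x = λ² - 3 - 4 = 0 - 7 ≡ 4; y = λ·(3 - 4) - 2 ≡ 9. → (4, 9)
double: tangent at (4, 9): λ = (3·4² + 7)/(2·9) ≡ 0/7. 7⁻¹ ≡ 8 (mod 11), so λ ≡ 0·8 ≡ 0.
  x = λ² - 4 - 4 = 0 - 8 ≡ 3; y = λ·(4 - 3) - 9 ≡ 2. → (3, 2)

(3, 2)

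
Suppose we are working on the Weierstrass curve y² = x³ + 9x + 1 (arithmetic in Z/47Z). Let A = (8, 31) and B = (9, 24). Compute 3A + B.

First 3A:
Repeated addition: build up to 3A.
2A: tangent at (8, 31): λ = (3·8² + 9)/(2·31) ≡ 13/15. 15⁻¹ ≡ 22 (mod 47) since 15·22 = 330 ≡ 1, so λ ≡ 13·22 ≡ 4.
  x = λ² - 8 - 8 = 16 - 16 ≡ 0; y = λ·(8 - 0) - 31 ≡ 1. → (0, 1)
3A: (0, 1) + (8, 31). λ = (31 - 1)/(8 - 0) ≡ 30/8 mod 47. 8⁻¹ ≡ 6 (mod 47) since 8·6 = 48 ≡ 1, so λ ≡ 39.
  x = λ² - 0 - 8 = 1521 - 8 ≡ 9; y = λ·(0 - 9) - 1 ≡ 24. → (9, 24)
3A = (9, 24).
Finally 3A + B:
tangent at (9, 24): λ = (3·9² + 9)/(2·24) ≡ 17/1. 1⁻¹ ≡ 1 (mod 47), so λ ≡ 17·1 ≡ 17.
  x = λ² - 9 - 9 = 289 - 18 ≡ 36; y = λ·(9 - 36) - 24 ≡ 34. → (36, 34)

(36, 34)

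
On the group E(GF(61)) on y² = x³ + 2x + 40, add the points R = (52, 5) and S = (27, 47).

(2, 33)

(52, 5) + (27, 47). λ = (47 - 5)/(27 - 52) ≡ 42/36 mod 61. 36⁻¹ ≡ 39 (mod 61) since 36·39 = 1404 ≡ 1, so λ ≡ 52.
  x = λ² - 52 - 27 = 2704 - 79 ≡ 2; y = λ·(52 - 2) - 5 ≡ 33. → (2, 33)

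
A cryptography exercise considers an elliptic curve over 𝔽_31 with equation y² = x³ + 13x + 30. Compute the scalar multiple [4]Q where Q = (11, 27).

(30, 4)

Double-and-add on 4 = (100)₂. Start with Q = (11, 27) for the leading 1-bit.
double: tangent at (11, 27): λ = (3·11² + 13)/(2·27) ≡ 4/23. 23⁻¹ ≡ 27 (mod 31) since 23·27 = 621 ≡ 1, so λ ≡ 4·27 ≡ 15.
  x = λ² - 11 - 11 = 225 - 22 ≡ 17; y = λ·(11 - 17) - 27 ≡ 7. → (17, 7)
double: tangent at (17, 7): λ = (3·17² + 13)/(2·7) ≡ 12/14. 14⁻¹ ≡ 20 (mod 31) since 14·20 = 280 ≡ 1, so λ ≡ 12·20 ≡ 23.
  x = λ² - 17 - 17 = 529 - 34 ≡ 30; y = λ·(17 - 30) - 7 ≡ 4. → (30, 4)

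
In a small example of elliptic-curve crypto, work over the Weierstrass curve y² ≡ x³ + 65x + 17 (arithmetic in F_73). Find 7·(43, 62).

Write G = (43, 62).
Repeated addition: build up to 7G.
2G: tangent at (43, 62): λ = (3·43² + 65)/(2·62) ≡ 64/51. 51⁻¹ ≡ 63 (mod 73) since 51·63 = 3213 ≡ 1, so λ ≡ 64·63 ≡ 17.
  x = λ² - 43 - 43 = 289 - 86 ≡ 57; y = λ·(43 - 57) - 62 ≡ 65. → (57, 65)
3G: (57, 65) + (43, 62). λ = (62 - 65)/(43 - 57) ≡ 70/59 mod 73. 59⁻¹ ≡ 26 (mod 73) since 59·26 = 1534 ≡ 1, so λ ≡ 68.
  x = λ² - 57 - 43 = 4624 - 100 ≡ 71; y = λ·(57 - 71) - 65 ≡ 5. → (71, 5)
4G: (71, 5) + (43, 62). λ = (62 - 5)/(43 - 71) ≡ 57/45 mod 73. 45⁻¹ ≡ 13 (mod 73) since 45·13 = 585 ≡ 1, so λ ≡ 11.
  x = λ² - 71 - 43 = 121 - 114 ≡ 7; y = λ·(71 - 7) - 5 ≡ 42. → (7, 42)
5G: (7, 42) + (43, 62). λ = (62 - 42)/(43 - 7) ≡ 20/36 mod 73. 36⁻¹ ≡ 71 (mod 73), so λ ≡ 33.
  x = λ² - 7 - 43 = 1089 - 50 ≡ 17; y = λ·(7 - 17) - 42 ≡ 66. → (17, 66)
6G: (17, 66) + (43, 62). λ = (62 - 66)/(43 - 17) ≡ 69/26 mod 73. 26⁻¹ ≡ 59 (mod 73) since 26·59 = 1534 ≡ 1, so λ ≡ 56.
  x = λ² - 17 - 43 = 3136 - 60 ≡ 10; y = λ·(17 - 10) - 66 ≡ 34. → (10, 34)
7G: (10, 34) + (43, 62). λ = (62 - 34)/(43 - 10) ≡ 28/33 mod 73. 33⁻¹ ≡ 31 (mod 73) since 33·31 = 1023 ≡ 1, so λ ≡ 65.
  x = λ² - 10 - 43 = 4225 - 53 ≡ 11; y = λ·(10 - 11) - 34 ≡ 47. → (11, 47)

(11, 47)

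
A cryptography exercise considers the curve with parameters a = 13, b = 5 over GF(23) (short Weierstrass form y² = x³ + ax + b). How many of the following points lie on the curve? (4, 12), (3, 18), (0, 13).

2

(4, 12): 12² ≡ 6, rhs ≡ 6 → on.
(3, 18): 18² ≡ 2, rhs ≡ 2 → on.
(0, 13): 13² ≡ 8, rhs ≡ 5 → off.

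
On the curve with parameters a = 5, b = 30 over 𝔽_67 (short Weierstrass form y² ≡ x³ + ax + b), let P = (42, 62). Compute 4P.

(1, 61)

Double-and-add on 4 = (100)₂. Start with P = (42, 62) for the leading 1-bit.
double: tangent at (42, 62): λ = (3·42² + 5)/(2·62) ≡ 4/57. 57⁻¹ ≡ 20 (mod 67), so λ ≡ 4·20 ≡ 13.
  x = λ² - 42 - 42 = 169 - 84 ≡ 18; y = λ·(42 - 18) - 62 ≡ 49. → (18, 49)
double: tangent at (18, 49): λ = (3·18² + 5)/(2·49) ≡ 39/31. 31⁻¹ ≡ 13 (mod 67), so λ ≡ 39·13 ≡ 38.
  x = λ² - 18 - 18 = 1444 - 36 ≡ 1; y = λ·(18 - 1) - 49 ≡ 61. → (1, 61)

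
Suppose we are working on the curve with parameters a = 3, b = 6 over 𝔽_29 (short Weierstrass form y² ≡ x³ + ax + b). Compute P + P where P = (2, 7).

(26, 17)

tangent at (2, 7): λ = (3·2² + 3)/(2·7) ≡ 15/14. 14⁻¹ ≡ 27 (mod 29), so λ ≡ 15·27 ≡ 28.
  x = λ² - 2 - 2 = 784 - 4 ≡ 26; y = λ·(2 - 26) - 7 ≡ 17. → (26, 17)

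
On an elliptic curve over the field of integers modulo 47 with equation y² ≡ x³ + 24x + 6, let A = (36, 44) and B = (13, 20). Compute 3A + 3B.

(33, 13)

First 3A:
Repeated addition: build up to 3A.
2A: tangent at (36, 44): λ = (3·36² + 24)/(2·44) ≡ 11/41. 41⁻¹ ≡ 39 (mod 47) since 41·39 = 1599 ≡ 1, so λ ≡ 11·39 ≡ 6.
  x = λ² - 36 - 36 = 36 - 72 ≡ 11; y = λ·(36 - 11) - 44 ≡ 12. → (11, 12)
3A: (11, 12) + (36, 44). λ = (44 - 12)/(36 - 11) ≡ 32/25 mod 47. 25⁻¹ ≡ 32 (mod 47), so λ ≡ 37.
  x = λ² - 11 - 36 = 1369 - 47 ≡ 6; y = λ·(11 - 6) - 12 ≡ 32. → (6, 32)
3A = (6, 32).
Next 3B:
Repeated addition: build up to 3B.
2B: tangent at (13, 20): λ = (3·13² + 24)/(2·20) ≡ 14/40. 40⁻¹ ≡ 20 (mod 47), so λ ≡ 14·20 ≡ 45.
  x = λ² - 13 - 13 = 2025 - 26 ≡ 25; y = λ·(13 - 25) - 20 ≡ 4. → (25, 4)
3B: (25, 4) + (13, 20). λ = (20 - 4)/(13 - 25) ≡ 16/35 mod 47. 35⁻¹ ≡ 43 (mod 47), so λ ≡ 30.
  x = λ² - 25 - 13 = 900 - 38 ≡ 16; y = λ·(25 - 16) - 4 ≡ 31. → (16, 31)
3B = (16, 31).
Finally 3A + 3B:
(6, 32) + (16, 31). λ = (31 - 32)/(16 - 6) ≡ 46/10 mod 47. 10⁻¹ ≡ 33 (mod 47), so λ ≡ 14.
  x = λ² - 6 - 16 = 196 - 22 ≡ 33; y = λ·(6 - 33) - 32 ≡ 13. → (33, 13)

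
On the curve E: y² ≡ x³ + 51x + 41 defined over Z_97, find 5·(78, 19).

(12, 76)

Write P = (78, 19).
Repeated addition: build up to 5P.
2P: tangent at (78, 19): λ = (3·78² + 51)/(2·19) ≡ 67/38. 38⁻¹ ≡ 23 (mod 97), so λ ≡ 67·23 ≡ 86.
  x = λ² - 78 - 78 = 7396 - 156 ≡ 62; y = λ·(78 - 62) - 19 ≡ 96. → (62, 96)
3P: (62, 96) + (78, 19). λ = (19 - 96)/(78 - 62) ≡ 20/16 mod 97. 16⁻¹ ≡ 91 (mod 97), so λ ≡ 74.
  x = λ² - 62 - 78 = 5476 - 140 ≡ 1; y = λ·(62 - 1) - 96 ≡ 53. → (1, 53)
4P: (1, 53) + (78, 19). λ = (19 - 53)/(78 - 1) ≡ 63/77 mod 97. 77⁻¹ ≡ 63 (mod 97) since 77·63 = 4851 ≡ 1, so λ ≡ 89.
  x = λ² - 1 - 78 = 7921 - 79 ≡ 82; y = λ·(1 - 82) - 53 ≡ 13. → (82, 13)
5P: (82, 13) + (78, 19). λ = (19 - 13)/(78 - 82) ≡ 6/93 mod 97. 93⁻¹ ≡ 24 (mod 97), so λ ≡ 47.
  x = λ² - 82 - 78 = 2209 - 160 ≡ 12; y = λ·(82 - 12) - 13 ≡ 76. → (12, 76)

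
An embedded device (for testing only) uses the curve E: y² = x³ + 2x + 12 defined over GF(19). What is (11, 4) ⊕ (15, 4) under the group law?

(11, 4) + (15, 4). λ = (4 - 4)/(15 - 11) ≡ 0/4 mod 19. 4⁻¹ ≡ 5 (mod 19), so λ ≡ 0.
  x = λ² - 11 - 15 = 0 - 26 ≡ 12; y = λ·(11 - 12) - 4 ≡ 15. → (12, 15)

(12, 15)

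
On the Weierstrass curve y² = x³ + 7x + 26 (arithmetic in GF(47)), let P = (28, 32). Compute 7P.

(46, 21)

Double-and-add on 7 = (111)₂. Start with P = (28, 32) for the leading 1-bit.
double: tangent at (28, 32): λ = (3·28² + 7)/(2·32) ≡ 9/17. 17⁻¹ ≡ 36 (mod 47), so λ ≡ 9·36 ≡ 42.
  x = λ² - 28 - 28 = 1764 - 56 ≡ 16; y = λ·(28 - 16) - 32 ≡ 2. → (16, 2)
add P: (16, 2) + (28, 32). λ = (32 - 2)/(28 - 16) ≡ 30/12 mod 47. 12⁻¹ ≡ 4 (mod 47) since 12·4 = 48 ≡ 1, so λ ≡ 26.
  x = λ² - 16 - 28 = 676 - 44 ≡ 21; y = λ·(16 - 21) - 2 ≡ 9. → (21, 9)
double: tangent at (21, 9): λ = (3·21² + 7)/(2·9) ≡ 14/18. 18⁻¹ ≡ 34 (mod 47), so λ ≡ 14·34 ≡ 6.
  x = λ² - 21 - 21 = 36 - 42 ≡ 41; y = λ·(21 - 41) - 9 ≡ 12. → (41, 12)
add P: (41, 12) + (28, 32). λ = (32 - 12)/(28 - 41) ≡ 20/34 mod 47. 34⁻¹ ≡ 18 (mod 47), so λ ≡ 31.
  x = λ² - 41 - 28 = 961 - 69 ≡ 46; y = λ·(41 - 46) - 12 ≡ 21. → (46, 21)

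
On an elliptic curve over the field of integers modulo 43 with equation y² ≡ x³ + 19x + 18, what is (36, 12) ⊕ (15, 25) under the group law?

(23, 25)

(36, 12) + (15, 25). λ = (25 - 12)/(15 - 36) ≡ 13/22 mod 43. 22⁻¹ ≡ 2 (mod 43) since 22·2 = 44 ≡ 1, so λ ≡ 26.
  x = λ² - 36 - 15 = 676 - 51 ≡ 23; y = λ·(36 - 23) - 12 ≡ 25. → (23, 25)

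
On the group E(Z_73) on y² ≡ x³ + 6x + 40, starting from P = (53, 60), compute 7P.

(35, 36)

Double-and-add on 7 = (111)₂. Start with P = (53, 60) for the leading 1-bit.
double: tangent at (53, 60): λ = (3·53² + 6)/(2·60) ≡ 38/47. 47⁻¹ ≡ 14 (mod 73), so λ ≡ 38·14 ≡ 21.
  x = λ² - 53 - 53 = 441 - 106 ≡ 43; y = λ·(53 - 43) - 60 ≡ 4. → (43, 4)
add P: (43, 4) + (53, 60). λ = (60 - 4)/(53 - 43) ≡ 56/10 mod 73. 10⁻¹ ≡ 22 (mod 73), so λ ≡ 64.
  x = λ² - 43 - 53 = 4096 - 96 ≡ 58; y = λ·(43 - 58) - 4 ≡ 58. → (58, 58)
double: tangent at (58, 58): λ = (3·58² + 6)/(2·58) ≡ 24/43. 43⁻¹ ≡ 17 (mod 73), so λ ≡ 24·17 ≡ 43.
  x = λ² - 58 - 58 = 1849 - 116 ≡ 54; y = λ·(58 - 54) - 58 ≡ 41. → (54, 41)
add P: (54, 41) + (53, 60). λ = (60 - 41)/(53 - 54) ≡ 19/72 mod 73. 72⁻¹ ≡ 72 (mod 73), so λ ≡ 54.
  x = λ² - 54 - 53 = 2916 - 107 ≡ 35; y = λ·(54 - 35) - 41 ≡ 36. → (35, 36)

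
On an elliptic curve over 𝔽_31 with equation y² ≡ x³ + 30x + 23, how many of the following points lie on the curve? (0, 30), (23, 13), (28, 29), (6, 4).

(0, 30): 30² ≡ 1, rhs ≡ 23 → off.
(23, 13): 13² ≡ 14, rhs ≡ 15 → off.
(28, 29): 29² ≡ 4, rhs ≡ 30 → off.
(6, 4): 4² ≡ 16, rhs ≡ 16 → on.

1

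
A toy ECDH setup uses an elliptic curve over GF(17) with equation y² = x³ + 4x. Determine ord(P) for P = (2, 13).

4

2P: tangent at (2, 13): λ = (3·2² + 4)/(2·13) ≡ 16/9. 9⁻¹ ≡ 2 (mod 17), so λ ≡ 16·2 ≡ 15.
  x = λ² - 2 - 2 = 225 - 4 ≡ 0; y = λ·(2 - 0) - 13 ≡ 0. → (0, 0)
3P: (0, 0) + (2, 13). λ = (13 - 0)/(2 - 0) ≡ 13/2 mod 17. 2⁻¹ ≡ 9 (mod 17) since 2·9 = 18 ≡ 1, so λ ≡ 15.
  x = λ² - 0 - 2 = 225 - 2 ≡ 2; y = λ·(0 - 2) - 0 ≡ 4. → (2, 4)
4P: (2, 4) + (2, 13): same x and y₁ ≡ -y₂, so the sum is ∞.
4P = ∞, so the order is 4.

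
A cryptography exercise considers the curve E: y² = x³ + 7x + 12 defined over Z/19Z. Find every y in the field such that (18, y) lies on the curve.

2, 17

x³ + 7x + 12 = 5970 ≡ 4 (mod 19).
Square roots of 4 mod 19: 2 and 17 (since 2² = 4 ≡ 4).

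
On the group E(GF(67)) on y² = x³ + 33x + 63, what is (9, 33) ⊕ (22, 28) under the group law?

(9, 33) + (22, 28). λ = (28 - 33)/(22 - 9) ≡ 62/13 mod 67. 13⁻¹ ≡ 31 (mod 67), so λ ≡ 46.
  x = λ² - 9 - 22 = 2116 - 31 ≡ 8; y = λ·(9 - 8) - 33 ≡ 13. → (8, 13)

(8, 13)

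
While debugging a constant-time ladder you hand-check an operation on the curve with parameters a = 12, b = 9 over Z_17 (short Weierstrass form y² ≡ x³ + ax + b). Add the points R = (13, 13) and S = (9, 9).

(13, 13) + (9, 9). λ = (9 - 13)/(9 - 13) ≡ 13/13 mod 17. 13⁻¹ ≡ 4 (mod 17), so λ ≡ 1.
  x = λ² - 13 - 9 = 1 - 22 ≡ 13; y = λ·(13 - 13) - 13 ≡ 4. → (13, 4)

(13, 4)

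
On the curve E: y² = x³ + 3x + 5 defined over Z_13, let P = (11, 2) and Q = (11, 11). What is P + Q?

The two points share x = 11 and their y-coordinates satisfy 2 + 11 ≡ 0 (mod 13), so they are inverses. Their sum is 𝒪.

O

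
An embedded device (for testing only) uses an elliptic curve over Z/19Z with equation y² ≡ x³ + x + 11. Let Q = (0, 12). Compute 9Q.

Double-and-add on 9 = (1001)₂. Start with Q = (0, 12) for the leading 1-bit.
double: tangent at (0, 12): λ = (3·0² + 1)/(2·12) ≡ 1/5. 5⁻¹ ≡ 4 (mod 19), so λ ≡ 1·4 ≡ 4.
  x = λ² - 0 - 0 = 16 - 0 ≡ 16; y = λ·(0 - 16) - 12 ≡ 0. → (16, 0)
double: (16, 0) + (16, 0): same x and y₁ ≡ -y₂, so the sum is O.
double: O + O = O (identity).
add Q: O + (0, 12) = (0, 12) (identity).

(0, 12)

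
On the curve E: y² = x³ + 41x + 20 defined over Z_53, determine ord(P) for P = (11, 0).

2

2P: (11, 0) + (11, 0): same x and y₁ ≡ -y₂, so the sum is the point at infinity.
2P = the point at infinity, so the order is 2.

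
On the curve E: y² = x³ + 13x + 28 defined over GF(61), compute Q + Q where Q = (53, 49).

tangent at (53, 49): λ = (3·53² + 13)/(2·49) ≡ 22/37. 37⁻¹ ≡ 33 (mod 61), so λ ≡ 22·33 ≡ 55.
  x = λ² - 53 - 53 = 3025 - 106 ≡ 52; y = λ·(53 - 52) - 49 ≡ 6. → (52, 6)

(52, 6)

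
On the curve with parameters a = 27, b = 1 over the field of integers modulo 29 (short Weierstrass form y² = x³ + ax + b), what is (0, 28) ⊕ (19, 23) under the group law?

(0, 28) + (19, 23). λ = (23 - 28)/(19 - 0) ≡ 24/19 mod 29. 19⁻¹ ≡ 26 (mod 29) since 19·26 = 494 ≡ 1, so λ ≡ 15.
  x = λ² - 0 - 19 = 225 - 19 ≡ 3; y = λ·(0 - 3) - 28 ≡ 14. → (3, 14)

(3, 14)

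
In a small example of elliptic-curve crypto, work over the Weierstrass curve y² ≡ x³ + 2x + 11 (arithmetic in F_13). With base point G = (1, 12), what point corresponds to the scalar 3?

O

Repeated addition: build up to 3G.
2G: tangent at (1, 12): λ = (3·1² + 2)/(2·12) ≡ 5/11. 11⁻¹ ≡ 6 (mod 13) since 11·6 = 66 ≡ 1, so λ ≡ 5·6 ≡ 4.
  x = λ² - 1 - 1 = 16 - 2 ≡ 1; y = λ·(1 - 1) - 12 ≡ 1. → (1, 1)
3G: (1, 1) + (1, 12): same x and y₁ ≡ -y₂, so the sum is O.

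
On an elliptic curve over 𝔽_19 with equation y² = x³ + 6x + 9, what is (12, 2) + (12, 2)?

(1, 15)

tangent at (12, 2): λ = (3·12² + 6)/(2·2) ≡ 1/4. 4⁻¹ ≡ 5 (mod 19) since 4·5 = 20 ≡ 1, so λ ≡ 1·5 ≡ 5.
  x = λ² - 12 - 12 = 25 - 24 ≡ 1; y = λ·(12 - 1) - 2 ≡ 15. → (1, 15)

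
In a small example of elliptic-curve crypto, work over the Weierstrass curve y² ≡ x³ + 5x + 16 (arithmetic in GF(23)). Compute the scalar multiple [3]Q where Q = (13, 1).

Repeated addition: build up to 3Q.
2Q: tangent at (13, 1): λ = (3·13² + 5)/(2·1) ≡ 6/2. 2⁻¹ ≡ 12 (mod 23), so λ ≡ 6·12 ≡ 3.
  x = λ² - 13 - 13 = 9 - 26 ≡ 6; y = λ·(13 - 6) - 1 ≡ 20. → (6, 20)
3Q: (6, 20) + (13, 1). λ = (1 - 20)/(13 - 6) ≡ 4/7 mod 23. 7⁻¹ ≡ 10 (mod 23) since 7·10 = 70 ≡ 1, so λ ≡ 17.
  x = λ² - 6 - 13 = 289 - 19 ≡ 17; y = λ·(6 - 17) - 20 ≡ 0. → (17, 0)

(17, 0)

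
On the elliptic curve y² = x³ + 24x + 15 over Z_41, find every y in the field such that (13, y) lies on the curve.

8, 33

x³ + 24x + 15 = 2524 ≡ 23 (mod 41).
Square roots of 23 mod 41: 8 and 33 (since 8² = 64 ≡ 23).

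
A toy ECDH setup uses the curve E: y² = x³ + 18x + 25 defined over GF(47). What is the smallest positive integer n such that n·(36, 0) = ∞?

2

2P: (36, 0) + (36, 0): same x and y₁ ≡ -y₂, so the sum is ∞.
2P = ∞, so the order is 2.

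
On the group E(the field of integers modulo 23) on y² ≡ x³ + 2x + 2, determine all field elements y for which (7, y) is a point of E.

none

x³ + 2x + 2 = 359 ≡ 14 (mod 23).
14 is a non-residue mod 23; no y exists.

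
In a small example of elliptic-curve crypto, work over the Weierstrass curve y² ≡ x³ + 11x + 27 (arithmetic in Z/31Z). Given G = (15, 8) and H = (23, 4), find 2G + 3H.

(20, 1)

First 2G:
Repeated addition: build up to 2G.
2G: tangent at (15, 8): λ = (3·15² + 11)/(2·8) ≡ 4/16. 16⁻¹ ≡ 2 (mod 31) since 16·2 = 32 ≡ 1, so λ ≡ 4·2 ≡ 8.
  x = λ² - 15 - 15 = 64 - 30 ≡ 3; y = λ·(15 - 3) - 8 ≡ 26. → (3, 26)
2G = (3, 26).
Next 3H:
Repeated addition: build up to 3H.
2H: tangent at (23, 4): λ = (3·23² + 11)/(2·4) ≡ 17/8. 8⁻¹ ≡ 4 (mod 31), so λ ≡ 17·4 ≡ 6.
  x = λ² - 23 - 23 = 36 - 46 ≡ 21; y = λ·(23 - 21) - 4 ≡ 8. → (21, 8)
3H: (21, 8) + (23, 4). λ = (4 - 8)/(23 - 21) ≡ 27/2 mod 31. 2⁻¹ ≡ 16 (mod 31) since 2·16 = 32 ≡ 1, so λ ≡ 29.
  x = λ² - 21 - 23 = 841 - 44 ≡ 22; y = λ·(21 - 22) - 8 ≡ 25. → (22, 25)
3H = (22, 25).
Finally 2G + 3H:
(3, 26) + (22, 25). λ = (25 - 26)/(22 - 3) ≡ 30/19 mod 31. 19⁻¹ ≡ 18 (mod 31), so λ ≡ 13.
  x = λ² - 3 - 22 = 169 - 25 ≡ 20; y = λ·(3 - 20) - 26 ≡ 1. → (20, 1)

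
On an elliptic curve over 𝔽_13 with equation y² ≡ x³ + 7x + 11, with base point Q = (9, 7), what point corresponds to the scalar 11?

(9, 7)

Double-and-add on 11 = (1011)₂. Start with Q = (9, 7) for the leading 1-bit.
double: tangent at (9, 7): λ = (3·9² + 7)/(2·7) ≡ 3/1. 1⁻¹ ≡ 1 (mod 13), so λ ≡ 3·1 ≡ 3.
  x = λ² - 9 - 9 = 9 - 18 ≡ 4; y = λ·(9 - 4) - 7 ≡ 8. → (4, 8)
double: tangent at (4, 8): λ = (3·4² + 7)/(2·8) ≡ 3/3. 3⁻¹ ≡ 9 (mod 13), so λ ≡ 3·9 ≡ 1.
  x = λ² - 4 - 4 = 1 - 8 ≡ 6; y = λ·(4 - 6) - 8 ≡ 3. → (6, 3)
add Q: (6, 3) + (9, 7). λ = (7 - 3)/(9 - 6) ≡ 4/3 mod 13. 3⁻¹ ≡ 9 (mod 13), so λ ≡ 10.
  x = λ² - 6 - 9 = 100 - 15 ≡ 7; y = λ·(6 - 7) - 3 ≡ 0. → (7, 0)
double: (7, 0) + (7, 0): same x and y₁ ≡ -y₂, so the sum is O.
add Q: O + (9, 7) = (9, 7) (identity).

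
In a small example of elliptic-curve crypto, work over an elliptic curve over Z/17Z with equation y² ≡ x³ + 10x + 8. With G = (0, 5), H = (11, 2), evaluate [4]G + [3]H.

First 4G:
Double-and-add on 4 = (100)₂. Start with G = (0, 5) for the leading 1-bit.
double: tangent at (0, 5): λ = (3·0² + 10)/(2·5) ≡ 10/10. 10⁻¹ ≡ 12 (mod 17), so λ ≡ 10·12 ≡ 1.
  x = λ² - 0 - 0 = 1 - 0 ≡ 1; y = λ·(0 - 1) - 5 ≡ 11. → (1, 11)
double: tangent at (1, 11): λ = (3·1² + 10)/(2·11) ≡ 13/5. 5⁻¹ ≡ 7 (mod 17), so λ ≡ 13·7 ≡ 6.
  x = λ² - 1 - 1 = 36 - 2 ≡ 0; y = λ·(1 - 0) - 11 ≡ 12. → (0, 12)
4G = (0, 12).
Next 3H:
Repeated addition: build up to 3H.
2H: tangent at (11, 2): λ = (3·11² + 10)/(2·2) ≡ 16/4. 4⁻¹ ≡ 13 (mod 17) since 4·13 = 52 ≡ 1, so λ ≡ 16·13 ≡ 4.
  x = λ² - 11 - 11 = 16 - 22 ≡ 11; y = λ·(11 - 11) - 2 ≡ 15. → (11, 15)
3H: (11, 15) + (11, 2): same x and y₁ ≡ -y₂, so the sum is 𝒪.
3H = 𝒪.
Finally 4G + 3H:
(0, 12) + 𝒪 = (0, 12) (identity).

(0, 12)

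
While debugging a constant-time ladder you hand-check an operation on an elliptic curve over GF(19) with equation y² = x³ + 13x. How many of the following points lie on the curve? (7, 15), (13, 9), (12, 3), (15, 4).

(7, 15): 15² ≡ 16, rhs ≡ 16 → on.
(13, 9): 9² ≡ 5, rhs ≡ 10 → off.
(12, 3): 3² ≡ 9, rhs ≡ 3 → off.
(15, 4): 4² ≡ 16, rhs ≡ 17 → off.

1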